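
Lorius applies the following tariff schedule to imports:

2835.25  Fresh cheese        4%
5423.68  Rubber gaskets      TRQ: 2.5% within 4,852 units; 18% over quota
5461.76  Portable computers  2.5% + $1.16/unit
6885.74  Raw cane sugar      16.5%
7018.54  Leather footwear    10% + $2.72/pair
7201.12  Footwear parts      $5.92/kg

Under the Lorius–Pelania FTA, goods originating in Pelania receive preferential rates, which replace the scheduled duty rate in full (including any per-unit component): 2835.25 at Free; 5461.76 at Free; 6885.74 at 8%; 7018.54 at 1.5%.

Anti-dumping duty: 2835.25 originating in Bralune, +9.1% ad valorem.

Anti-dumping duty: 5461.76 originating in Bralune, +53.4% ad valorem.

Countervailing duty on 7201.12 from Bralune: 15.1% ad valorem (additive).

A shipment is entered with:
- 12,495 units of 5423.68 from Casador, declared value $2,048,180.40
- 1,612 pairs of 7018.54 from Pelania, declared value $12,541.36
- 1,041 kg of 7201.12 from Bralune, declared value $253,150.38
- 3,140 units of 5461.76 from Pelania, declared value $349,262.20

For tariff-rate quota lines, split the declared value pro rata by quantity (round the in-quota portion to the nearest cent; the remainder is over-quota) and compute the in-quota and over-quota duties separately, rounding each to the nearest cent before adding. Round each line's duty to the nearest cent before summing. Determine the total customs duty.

Line 1 (5423.68, Casador, 12,495 units, $2,048,180.40):
Code 5423.68 is under a tariff-rate quota (threshold 4,852 units). In-quota: 4,852 units at 2.5%; over-quota: 7,643 units at 18%.
Pro-rata value split: in-quota = $2,048,180.40 × 4,852/12,495 = $795,339.84; over-quota = $2,048,180.40 − $795,339.84 = $1,252,840.56.
In-quota duty = $795,339.84 × 2.5% = $19,883.50. Over-quota duty = $1,252,840.56 × 18% = $225,511.30.
Line duty = $19,883.50 + $225,511.30 = $245,394.80.
Line 2 (7018.54, Pelania, 1,612 pairs, $12,541.36):
Base rate for 7018.54 is 10% + $2.72/pair.
Origin Pelania qualifies under the Lorius–Pelania agreement and 7018.54 is covered: preferential rate 1.5% applies instead.
Duty = $12,541.36 × 1.5% = $188.12.
Line 3 (7201.12, Bralune, 1,041 kg, $253,150.38):
Base rate for 7201.12 is $5.92/kg.
Additional duty on 7201.12 from Bralune: +15.1% ad valorem. Applied ad valorem rate = 15.1%.
Duty = $253,150.38 × 15.1% + 1,041 × $5.92 = $44,388.43.
Line 4 (5461.76, Pelania, 3,140 units, $349,262.20):
Base rate for 5461.76 is 2.5% + $1.16/unit.
Origin Pelania qualifies under the Lorius–Pelania agreement and 5461.76 is covered: preferential rate Free applies instead.
The additional-duty order on 5461.76 targets Bralune, not Pelania; it does not apply.
Duty = $349,262.20 × 0% = $0.00.
Total = $245,394.80 + $188.12 + $44,388.43 + $0.00 = $289,971.35.

$289,971.35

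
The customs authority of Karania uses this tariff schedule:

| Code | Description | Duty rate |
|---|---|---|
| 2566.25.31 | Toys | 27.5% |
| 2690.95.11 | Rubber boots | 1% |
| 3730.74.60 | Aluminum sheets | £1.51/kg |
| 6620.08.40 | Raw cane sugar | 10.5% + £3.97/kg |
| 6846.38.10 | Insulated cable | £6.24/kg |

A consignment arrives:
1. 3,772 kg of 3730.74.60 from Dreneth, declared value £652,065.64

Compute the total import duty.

Line 1 (3730.74.60, Dreneth, 3,772 kg, £652,065.64):
Base rate for 3730.74.60 is £1.51/kg.
Duty = 3,772 × £1.51 = £5,695.72.

£5,695.72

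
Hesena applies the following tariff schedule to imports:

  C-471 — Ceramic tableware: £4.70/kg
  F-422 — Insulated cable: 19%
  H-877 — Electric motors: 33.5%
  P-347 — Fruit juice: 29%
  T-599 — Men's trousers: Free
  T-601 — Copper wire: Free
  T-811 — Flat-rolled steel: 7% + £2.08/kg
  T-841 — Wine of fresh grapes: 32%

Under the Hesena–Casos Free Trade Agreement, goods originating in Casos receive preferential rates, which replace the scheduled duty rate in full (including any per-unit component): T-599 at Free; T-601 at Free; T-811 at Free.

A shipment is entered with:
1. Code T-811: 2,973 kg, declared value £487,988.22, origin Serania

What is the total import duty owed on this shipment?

Line 1 (T-811, Serania, 2,973 kg, £487,988.22):
Base rate for T-811 is 7% + £2.08/kg.
T-811 has an FTA preferential rate, but origin Serania is not Casos; base rate stands.
Duty = £487,988.22 × 7% + 2,973 × £2.08 = £40,343.02.

£40,343.02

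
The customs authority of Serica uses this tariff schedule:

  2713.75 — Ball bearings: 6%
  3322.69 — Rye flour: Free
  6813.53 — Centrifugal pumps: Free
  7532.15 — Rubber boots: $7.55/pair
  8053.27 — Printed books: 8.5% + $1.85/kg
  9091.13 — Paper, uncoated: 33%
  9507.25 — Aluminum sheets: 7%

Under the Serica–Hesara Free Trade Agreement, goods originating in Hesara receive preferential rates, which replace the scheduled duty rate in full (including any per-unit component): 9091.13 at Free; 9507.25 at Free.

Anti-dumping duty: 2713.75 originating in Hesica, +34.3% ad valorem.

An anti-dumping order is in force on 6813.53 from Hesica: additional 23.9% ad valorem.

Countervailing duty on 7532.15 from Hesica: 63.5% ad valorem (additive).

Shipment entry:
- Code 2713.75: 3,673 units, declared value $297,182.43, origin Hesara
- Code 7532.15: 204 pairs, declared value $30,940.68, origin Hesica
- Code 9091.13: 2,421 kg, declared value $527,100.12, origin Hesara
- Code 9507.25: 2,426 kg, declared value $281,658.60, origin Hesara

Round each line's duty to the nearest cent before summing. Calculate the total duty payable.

Line 1 (2713.75, Hesara, 3,673 units, $297,182.43):
Base rate for 2713.75 is 6%.
Origin Hesara is the FTA partner but 2713.75 is not on the preference list; base rate stands.
The additional-duty order on 2713.75 targets Hesica, not Hesara; it does not apply.
Duty = $297,182.43 × 6% = $17,830.95.
Line 2 (7532.15, Hesica, 204 pairs, $30,940.68):
Base rate for 7532.15 is $7.55/pair.
Additional duty on 7532.15 from Hesica: +63.5% ad valorem. Applied ad valorem rate = 63.5%.
Duty = $30,940.68 × 63.5% + 204 × $7.55 = $21,187.53.
Line 3 (9091.13, Hesara, 2,421 kg, $527,100.12):
Base rate for 9091.13 is 33%.
Origin Hesara qualifies under the Serica–Hesara agreement and 9091.13 is covered: preferential rate Free applies instead.
Duty = $527,100.12 × 0% = $0.00.
Line 4 (9507.25, Hesara, 2,426 kg, $281,658.60):
Base rate for 9507.25 is 7%.
Origin Hesara qualifies under the Serica–Hesara agreement and 9507.25 is covered: preferential rate Free applies instead.
Duty = $281,658.60 × 0% = $0.00.
Total = $17,830.95 + $21,187.53 + $0.00 + $0.00 = $39,018.48.

$39,018.48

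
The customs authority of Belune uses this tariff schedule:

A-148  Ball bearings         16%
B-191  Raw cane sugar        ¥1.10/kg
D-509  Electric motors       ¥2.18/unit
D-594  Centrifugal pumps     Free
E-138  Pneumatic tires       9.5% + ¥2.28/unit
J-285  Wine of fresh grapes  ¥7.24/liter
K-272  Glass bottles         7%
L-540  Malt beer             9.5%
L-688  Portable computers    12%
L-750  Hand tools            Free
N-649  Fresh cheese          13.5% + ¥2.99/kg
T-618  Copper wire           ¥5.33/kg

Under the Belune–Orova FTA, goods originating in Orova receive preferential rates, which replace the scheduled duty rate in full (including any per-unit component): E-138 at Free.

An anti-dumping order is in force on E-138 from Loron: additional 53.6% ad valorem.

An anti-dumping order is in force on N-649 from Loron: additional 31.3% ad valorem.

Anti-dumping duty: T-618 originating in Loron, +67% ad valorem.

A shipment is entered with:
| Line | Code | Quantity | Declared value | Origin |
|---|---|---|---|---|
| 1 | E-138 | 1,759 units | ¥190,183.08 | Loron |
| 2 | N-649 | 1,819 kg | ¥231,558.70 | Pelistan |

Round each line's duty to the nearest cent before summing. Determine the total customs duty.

¥160,715.27

Line 1 (E-138, Loron, 1,759 units, ¥190,183.08):
Base rate for E-138 is 9.5% + ¥2.28/unit.
E-138 has an FTA preferential rate, but origin Loron is not Orova; base rate stands.
Additional duty on E-138 from Loron: +53.6%. Applied ad valorem rate: 9.5% + 53.6% = 63.1%.
Duty = ¥190,183.08 × 63.1% + 1,759 × ¥2.28 = ¥124,016.04.
Line 2 (N-649, Pelistan, 1,819 kg, ¥231,558.70):
Base rate for N-649 is 13.5% + ¥2.99/kg.
The additional-duty order on N-649 targets Loron, not Pelistan; it does not apply.
Duty = ¥231,558.70 × 13.5% + 1,819 × ¥2.99 = ¥36,699.23.
Total = ¥124,016.04 + ¥36,699.23 = ¥160,715.27.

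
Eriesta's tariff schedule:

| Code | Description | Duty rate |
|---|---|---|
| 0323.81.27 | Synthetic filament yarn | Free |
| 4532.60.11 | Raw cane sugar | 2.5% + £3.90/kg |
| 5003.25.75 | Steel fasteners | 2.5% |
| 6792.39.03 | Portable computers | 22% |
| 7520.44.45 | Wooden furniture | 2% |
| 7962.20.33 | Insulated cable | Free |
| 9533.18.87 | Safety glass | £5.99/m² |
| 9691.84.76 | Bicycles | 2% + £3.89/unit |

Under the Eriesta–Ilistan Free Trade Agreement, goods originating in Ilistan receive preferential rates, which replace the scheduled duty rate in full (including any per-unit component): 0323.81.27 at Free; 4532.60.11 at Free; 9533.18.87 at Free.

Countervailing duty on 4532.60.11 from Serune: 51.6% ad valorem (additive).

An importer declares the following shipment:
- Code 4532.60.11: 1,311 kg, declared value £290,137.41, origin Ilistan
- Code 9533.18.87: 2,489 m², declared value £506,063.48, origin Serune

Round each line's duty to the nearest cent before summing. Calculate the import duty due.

Line 1 (4532.60.11, Ilistan, 1,311 kg, £290,137.41):
Base rate for 4532.60.11 is 2.5% + £3.90/kg.
Origin Ilistan qualifies under the Eriesta–Ilistan agreement and 4532.60.11 is covered: preferential rate Free applies instead.
The additional-duty order on 4532.60.11 targets Serune, not Ilistan; it does not apply.
Duty = £290,137.41 × 0% = £0.00.
Line 2 (9533.18.87, Serune, 2,489 m², £506,063.48):
Base rate for 9533.18.87 is £5.99/m².
9533.18.87 has an FTA preferential rate, but origin Serune is not Ilistan; base rate stands.
Duty = 2,489 × £5.99 = £14,909.11.
Total = £0.00 + £14,909.11 = £14,909.11.

£14,909.11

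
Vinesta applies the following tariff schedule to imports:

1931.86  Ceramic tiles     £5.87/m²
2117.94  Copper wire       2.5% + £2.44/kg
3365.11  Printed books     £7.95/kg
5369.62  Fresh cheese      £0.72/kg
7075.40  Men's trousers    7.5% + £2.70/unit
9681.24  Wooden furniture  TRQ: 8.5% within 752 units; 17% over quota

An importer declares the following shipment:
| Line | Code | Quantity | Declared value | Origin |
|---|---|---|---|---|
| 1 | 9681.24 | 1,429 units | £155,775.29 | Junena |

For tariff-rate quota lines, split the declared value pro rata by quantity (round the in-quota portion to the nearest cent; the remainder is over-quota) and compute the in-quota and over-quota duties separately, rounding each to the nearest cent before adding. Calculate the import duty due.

£19,513.88

Line 1 (9681.24, Junena, 1,429 units, £155,775.29):
Code 9681.24 is under a tariff-rate quota (threshold 752 units). In-quota: 752 units at 8.5%; over-quota: 677 units at 17%.
Pro-rata value split: in-quota = £155,775.29 × 752/1,429 = £81,975.52; over-quota = £155,775.29 − £81,975.52 = £73,799.77.
In-quota duty = £81,975.52 × 8.5% = £6,967.92. Over-quota duty = £73,799.77 × 17% = £12,545.96.
Line duty = £6,967.92 + £12,545.96 = £19,513.88.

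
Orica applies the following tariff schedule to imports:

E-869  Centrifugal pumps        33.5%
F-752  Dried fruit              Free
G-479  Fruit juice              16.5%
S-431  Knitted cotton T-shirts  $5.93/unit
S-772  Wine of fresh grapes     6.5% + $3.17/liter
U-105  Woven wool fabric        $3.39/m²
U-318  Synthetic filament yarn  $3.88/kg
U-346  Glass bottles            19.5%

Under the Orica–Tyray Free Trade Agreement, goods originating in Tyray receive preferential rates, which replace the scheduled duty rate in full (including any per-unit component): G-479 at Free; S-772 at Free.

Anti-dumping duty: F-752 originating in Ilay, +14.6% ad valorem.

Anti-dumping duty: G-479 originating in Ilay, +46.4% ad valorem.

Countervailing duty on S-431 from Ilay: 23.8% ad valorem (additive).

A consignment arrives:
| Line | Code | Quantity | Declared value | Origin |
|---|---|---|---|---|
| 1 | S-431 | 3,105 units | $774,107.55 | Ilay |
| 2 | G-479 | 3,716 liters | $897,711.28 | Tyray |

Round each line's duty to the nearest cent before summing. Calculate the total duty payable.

Line 1 (S-431, Ilay, 3,105 units, $774,107.55):
Base rate for S-431 is $5.93/unit.
Additional duty on S-431 from Ilay: +23.8% ad valorem. Applied ad valorem rate = 23.8%.
Duty = $774,107.55 × 23.8% + 3,105 × $5.93 = $202,650.25.
Line 2 (G-479, Tyray, 3,716 liters, $897,711.28):
Base rate for G-479 is 16.5%.
Origin Tyray qualifies under the Orica–Tyray agreement and G-479 is covered: preferential rate Free applies instead.
The additional-duty order on G-479 targets Ilay, not Tyray; it does not apply.
Duty = $897,711.28 × 0% = $0.00.
Total = $202,650.25 + $0.00 = $202,650.25.

$202,650.25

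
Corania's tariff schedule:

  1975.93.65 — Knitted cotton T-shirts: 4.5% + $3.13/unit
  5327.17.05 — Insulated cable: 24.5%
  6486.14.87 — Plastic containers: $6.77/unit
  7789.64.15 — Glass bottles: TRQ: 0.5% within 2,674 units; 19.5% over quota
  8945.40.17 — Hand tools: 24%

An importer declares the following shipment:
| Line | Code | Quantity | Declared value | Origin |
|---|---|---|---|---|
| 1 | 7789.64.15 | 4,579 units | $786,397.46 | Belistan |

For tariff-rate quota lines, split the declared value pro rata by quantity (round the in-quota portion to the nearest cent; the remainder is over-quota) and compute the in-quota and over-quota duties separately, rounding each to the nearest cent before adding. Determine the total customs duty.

Line 1 (7789.64.15, Belistan, 4,579 units, $786,397.46):
Code 7789.64.15 is under a tariff-rate quota (threshold 2,674 units). In-quota: 2,674 units at 0.5%; over-quota: 1,905 units at 19.5%.
Pro-rata value split: in-quota = $786,397.46 × 2,674/4,579 = $459,232.76; over-quota = $786,397.46 − $459,232.76 = $327,164.70.
In-quota duty = $459,232.76 × 0.5% = $2,296.16. Over-quota duty = $327,164.70 × 19.5% = $63,797.12.
Line duty = $2,296.16 + $63,797.12 = $66,093.28.

$66,093.28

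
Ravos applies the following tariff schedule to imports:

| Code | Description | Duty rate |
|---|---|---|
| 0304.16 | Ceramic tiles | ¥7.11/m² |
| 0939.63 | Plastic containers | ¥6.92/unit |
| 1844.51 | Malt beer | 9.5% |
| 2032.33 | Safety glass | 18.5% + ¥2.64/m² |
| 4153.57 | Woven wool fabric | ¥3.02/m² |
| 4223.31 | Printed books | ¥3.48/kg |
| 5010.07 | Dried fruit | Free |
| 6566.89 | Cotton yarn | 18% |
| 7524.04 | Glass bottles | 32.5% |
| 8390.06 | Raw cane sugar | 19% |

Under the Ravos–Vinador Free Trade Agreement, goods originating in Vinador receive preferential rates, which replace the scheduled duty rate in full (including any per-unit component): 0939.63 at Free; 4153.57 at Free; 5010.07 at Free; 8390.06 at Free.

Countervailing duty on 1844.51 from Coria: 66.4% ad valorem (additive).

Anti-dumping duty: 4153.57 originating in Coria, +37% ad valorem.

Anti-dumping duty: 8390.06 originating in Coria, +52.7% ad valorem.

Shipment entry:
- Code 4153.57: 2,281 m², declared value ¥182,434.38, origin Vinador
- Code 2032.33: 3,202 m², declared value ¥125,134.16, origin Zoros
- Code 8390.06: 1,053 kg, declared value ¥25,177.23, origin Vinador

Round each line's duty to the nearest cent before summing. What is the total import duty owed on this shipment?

¥31,603.10

Line 1 (4153.57, Vinador, 2,281 m², ¥182,434.38):
Base rate for 4153.57 is ¥3.02/m².
Origin Vinador qualifies under the Ravos–Vinador agreement and 4153.57 is covered: preferential rate Free applies instead.
The additional-duty order on 4153.57 targets Coria, not Vinador; it does not apply.
Duty = ¥182,434.38 × 0% = ¥0.00.
Line 2 (2032.33, Zoros, 3,202 m², ¥125,134.16):
Base rate for 2032.33 is 18.5% + ¥2.64/m².
Duty = ¥125,134.16 × 18.5% + 3,202 × ¥2.64 = ¥31,603.10.
Line 3 (8390.06, Vinador, 1,053 kg, ¥25,177.23):
Base rate for 8390.06 is 19%.
Origin Vinador qualifies under the Ravos–Vinador agreement and 8390.06 is covered: preferential rate Free applies instead.
The additional-duty order on 8390.06 targets Coria, not Vinador; it does not apply.
Duty = ¥25,177.23 × 0% = ¥0.00.
Total = ¥0.00 + ¥31,603.10 + ¥0.00 = ¥31,603.10.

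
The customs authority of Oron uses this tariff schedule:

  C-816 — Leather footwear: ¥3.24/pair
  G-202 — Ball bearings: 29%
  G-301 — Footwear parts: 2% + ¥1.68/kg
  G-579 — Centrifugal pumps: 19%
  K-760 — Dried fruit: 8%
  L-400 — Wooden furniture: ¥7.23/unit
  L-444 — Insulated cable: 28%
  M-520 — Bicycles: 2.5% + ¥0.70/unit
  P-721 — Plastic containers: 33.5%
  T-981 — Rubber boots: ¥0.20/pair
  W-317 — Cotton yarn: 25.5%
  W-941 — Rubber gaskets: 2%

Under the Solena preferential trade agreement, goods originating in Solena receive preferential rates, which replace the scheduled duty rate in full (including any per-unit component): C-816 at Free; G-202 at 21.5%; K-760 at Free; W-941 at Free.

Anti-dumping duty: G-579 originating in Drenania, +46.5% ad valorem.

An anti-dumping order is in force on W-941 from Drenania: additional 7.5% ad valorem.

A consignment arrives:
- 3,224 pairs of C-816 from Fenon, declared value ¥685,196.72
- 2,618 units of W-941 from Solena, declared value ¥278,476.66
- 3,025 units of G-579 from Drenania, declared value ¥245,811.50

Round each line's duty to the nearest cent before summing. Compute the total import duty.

¥171,452.29

Line 1 (C-816, Fenon, 3,224 pairs, ¥685,196.72):
Base rate for C-816 is ¥3.24/pair.
C-816 has an FTA preferential rate, but origin Fenon is not Solena; base rate stands.
Duty = 3,224 × ¥3.24 = ¥10,445.76.
Line 2 (W-941, Solena, 2,618 units, ¥278,476.66):
Base rate for W-941 is 2%.
Origin Solena qualifies under the Oron–Solena agreement and W-941 is covered: preferential rate Free applies instead.
The additional-duty order on W-941 targets Drenania, not Solena; it does not apply.
Duty = ¥278,476.66 × 0% = ¥0.00.
Line 3 (G-579, Drenania, 3,025 units, ¥245,811.50):
Base rate for G-579 is 19%.
Additional duty on G-579 from Drenania: +46.5%. Applied ad valorem rate: 19% + 46.5% = 65.5%.
Duty = ¥245,811.50 × 65.5% = ¥161,006.53.
Total = ¥10,445.76 + ¥0.00 + ¥161,006.53 = ¥171,452.29.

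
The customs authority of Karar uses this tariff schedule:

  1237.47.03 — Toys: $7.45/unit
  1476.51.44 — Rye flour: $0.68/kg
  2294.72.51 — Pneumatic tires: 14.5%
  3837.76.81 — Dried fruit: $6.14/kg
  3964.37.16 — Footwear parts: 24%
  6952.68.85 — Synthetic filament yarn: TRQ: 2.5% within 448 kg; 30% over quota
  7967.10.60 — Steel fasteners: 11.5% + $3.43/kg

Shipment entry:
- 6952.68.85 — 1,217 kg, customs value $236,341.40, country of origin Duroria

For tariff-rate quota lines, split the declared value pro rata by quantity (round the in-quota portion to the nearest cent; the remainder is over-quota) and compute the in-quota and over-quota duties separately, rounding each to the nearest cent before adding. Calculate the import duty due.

Line 1 (6952.68.85, Duroria, 1,217 kg, $236,341.40):
Code 6952.68.85 is under a tariff-rate quota (threshold 448 kg). In-quota: 448 kg at 2.5%; over-quota: 769 kg at 30%.
Pro-rata value split: in-quota = $236,341.40 × 448/1,217 = $87,001.60; over-quota = $236,341.40 − $87,001.60 = $149,339.80.
In-quota duty = $87,001.60 × 2.5% = $2,175.04. Over-quota duty = $149,339.80 × 30% = $44,801.94.
Line duty = $2,175.04 + $44,801.94 = $46,976.98.

$46,976.98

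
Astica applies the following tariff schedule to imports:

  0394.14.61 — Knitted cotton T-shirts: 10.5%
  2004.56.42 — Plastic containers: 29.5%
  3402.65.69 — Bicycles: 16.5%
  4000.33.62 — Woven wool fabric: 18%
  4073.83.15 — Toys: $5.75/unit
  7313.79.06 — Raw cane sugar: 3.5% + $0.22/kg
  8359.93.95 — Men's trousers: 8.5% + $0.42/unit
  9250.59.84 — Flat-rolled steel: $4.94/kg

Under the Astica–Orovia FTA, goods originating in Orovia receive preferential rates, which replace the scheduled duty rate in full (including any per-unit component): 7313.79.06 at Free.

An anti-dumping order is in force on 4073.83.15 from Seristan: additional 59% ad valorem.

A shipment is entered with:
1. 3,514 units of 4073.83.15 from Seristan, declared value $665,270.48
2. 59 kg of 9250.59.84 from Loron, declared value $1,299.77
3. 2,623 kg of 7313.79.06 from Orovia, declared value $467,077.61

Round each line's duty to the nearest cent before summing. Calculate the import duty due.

Line 1 (4073.83.15, Seristan, 3,514 units, $665,270.48):
Base rate for 4073.83.15 is $5.75/unit.
Additional duty on 4073.83.15 from Seristan: +59% ad valorem. Applied ad valorem rate = 59%.
Duty = $665,270.48 × 59% + 3,514 × $5.75 = $412,715.08.
Line 2 (9250.59.84, Loron, 59 kg, $1,299.77):
Base rate for 9250.59.84 is $4.94/kg.
Duty = 59 × $4.94 = $291.46.
Line 3 (7313.79.06, Orovia, 2,623 kg, $467,077.61):
Base rate for 7313.79.06 is 3.5% + $0.22/kg.
Origin Orovia qualifies under the Astica–Orovia agreement and 7313.79.06 is covered: preferential rate Free applies instead.
Duty = $467,077.61 × 0% = $0.00.
Total = $412,715.08 + $291.46 + $0.00 = $413,006.54.

$413,006.54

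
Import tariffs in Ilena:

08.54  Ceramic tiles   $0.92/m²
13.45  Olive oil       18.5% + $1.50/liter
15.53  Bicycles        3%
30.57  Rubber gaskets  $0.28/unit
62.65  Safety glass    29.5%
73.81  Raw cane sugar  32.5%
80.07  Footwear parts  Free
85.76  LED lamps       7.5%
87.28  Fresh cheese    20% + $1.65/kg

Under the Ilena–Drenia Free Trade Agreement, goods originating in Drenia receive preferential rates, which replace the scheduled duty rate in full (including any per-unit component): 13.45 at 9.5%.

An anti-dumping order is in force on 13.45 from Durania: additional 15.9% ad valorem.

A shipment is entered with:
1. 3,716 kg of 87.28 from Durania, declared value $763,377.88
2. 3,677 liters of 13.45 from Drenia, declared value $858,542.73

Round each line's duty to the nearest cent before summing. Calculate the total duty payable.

Line 1 (87.28, Durania, 3,716 kg, $763,377.88):
Base rate for 87.28 is 20% + $1.65/kg.
Duty = $763,377.88 × 20% + 3,716 × $1.65 = $158,806.98.
Line 2 (13.45, Drenia, 3,677 liters, $858,542.73):
Base rate for 13.45 is 18.5% + $1.50/liter.
Origin Drenia qualifies under the Ilena–Drenia agreement and 13.45 is covered: preferential rate 9.5% applies instead.
The additional-duty order on 13.45 targets Durania, not Drenia; it does not apply.
Duty = $858,542.73 × 9.5% = $81,561.56.
Total = $158,806.98 + $81,561.56 = $240,368.54.

$240,368.54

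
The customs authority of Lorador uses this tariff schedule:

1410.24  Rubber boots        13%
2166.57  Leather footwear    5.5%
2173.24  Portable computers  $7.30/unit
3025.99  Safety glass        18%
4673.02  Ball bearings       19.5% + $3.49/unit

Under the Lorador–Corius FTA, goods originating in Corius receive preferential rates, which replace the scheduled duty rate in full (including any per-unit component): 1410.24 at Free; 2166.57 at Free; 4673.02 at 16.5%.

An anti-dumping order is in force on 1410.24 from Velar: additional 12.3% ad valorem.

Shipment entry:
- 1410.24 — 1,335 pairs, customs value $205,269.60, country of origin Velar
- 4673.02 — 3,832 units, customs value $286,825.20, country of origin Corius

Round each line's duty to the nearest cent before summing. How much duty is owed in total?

$99,259.37

Line 1 (1410.24, Velar, 1,335 pairs, $205,269.60):
Base rate for 1410.24 is 13%.
1410.24 has an FTA preferential rate, but origin Velar is not Corius; base rate stands.
Additional duty on 1410.24 from Velar: +12.3%. Applied ad valorem rate: 13% + 12.3% = 25.3%.
Duty = $205,269.60 × 25.3% = $51,933.21.
Line 2 (4673.02, Corius, 3,832 units, $286,825.20):
Base rate for 4673.02 is 19.5% + $3.49/unit.
Origin Corius qualifies under the Lorador–Corius agreement and 4673.02 is covered: preferential rate 16.5% applies instead.
Duty = $286,825.20 × 16.5% = $47,326.16.
Total = $51,933.21 + $47,326.16 = $99,259.37.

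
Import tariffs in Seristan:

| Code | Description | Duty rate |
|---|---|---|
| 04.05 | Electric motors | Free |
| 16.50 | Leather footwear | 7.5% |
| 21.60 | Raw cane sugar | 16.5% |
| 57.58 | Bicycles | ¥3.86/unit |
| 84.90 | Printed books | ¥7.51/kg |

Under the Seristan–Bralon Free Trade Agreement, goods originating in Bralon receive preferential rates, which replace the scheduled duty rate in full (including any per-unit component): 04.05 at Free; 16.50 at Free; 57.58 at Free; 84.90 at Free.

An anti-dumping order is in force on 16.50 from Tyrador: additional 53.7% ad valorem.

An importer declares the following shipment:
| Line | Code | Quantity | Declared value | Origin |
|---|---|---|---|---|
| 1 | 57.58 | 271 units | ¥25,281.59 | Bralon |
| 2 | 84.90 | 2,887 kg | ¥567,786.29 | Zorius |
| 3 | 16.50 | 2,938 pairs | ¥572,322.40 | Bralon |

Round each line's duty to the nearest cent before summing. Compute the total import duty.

Line 1 (57.58, Bralon, 271 units, ¥25,281.59):
Base rate for 57.58 is ¥3.86/unit.
Origin Bralon qualifies under the Seristan–Bralon agreement and 57.58 is covered: preferential rate Free applies instead.
Duty = ¥25,281.59 × 0% = ¥0.00.
Line 2 (84.90, Zorius, 2,887 kg, ¥567,786.29):
Base rate for 84.90 is ¥7.51/kg.
84.90 has an FTA preferential rate, but origin Zorius is not Bralon; base rate stands.
Duty = 2,887 × ¥7.51 = ¥21,681.37.
Line 3 (16.50, Bralon, 2,938 pairs, ¥572,322.40):
Base rate for 16.50 is 7.5%.
Origin Bralon qualifies under the Seristan–Bralon agreement and 16.50 is covered: preferential rate Free applies instead.
The additional-duty order on 16.50 targets Tyrador, not Bralon; it does not apply.
Duty = ¥572,322.40 × 0% = ¥0.00.
Total = ¥0.00 + ¥21,681.37 + ¥0.00 = ¥21,681.37.

¥21,681.37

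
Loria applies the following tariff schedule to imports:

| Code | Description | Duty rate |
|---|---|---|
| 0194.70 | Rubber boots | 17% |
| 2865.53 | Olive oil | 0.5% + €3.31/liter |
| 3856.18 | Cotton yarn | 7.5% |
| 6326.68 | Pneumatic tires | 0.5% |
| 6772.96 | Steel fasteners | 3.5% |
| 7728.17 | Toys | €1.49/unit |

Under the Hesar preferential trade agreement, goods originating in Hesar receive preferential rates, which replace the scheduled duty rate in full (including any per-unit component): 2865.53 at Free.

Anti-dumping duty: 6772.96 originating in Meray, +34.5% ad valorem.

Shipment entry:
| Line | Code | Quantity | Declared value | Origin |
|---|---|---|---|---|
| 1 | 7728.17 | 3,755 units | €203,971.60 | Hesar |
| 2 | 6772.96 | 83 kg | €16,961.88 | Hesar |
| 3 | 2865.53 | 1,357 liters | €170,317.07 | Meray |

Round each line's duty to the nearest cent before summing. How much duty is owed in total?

€11,531.88

Line 1 (7728.17, Hesar, 3,755 units, €203,971.60):
Base rate for 7728.17 is €1.49/unit.
Origin Hesar is the FTA partner but 7728.17 is not on the preference list; base rate stands.
Duty = 3,755 × €1.49 = €5,594.95.
Line 2 (6772.96, Hesar, 83 kg, €16,961.88):
Base rate for 6772.96 is 3.5%.
Origin Hesar is the FTA partner but 6772.96 is not on the preference list; base rate stands.
The additional-duty order on 6772.96 targets Meray, not Hesar; it does not apply.
Duty = €16,961.88 × 3.5% = €593.67.
Line 3 (2865.53, Meray, 1,357 liters, €170,317.07):
Base rate for 2865.53 is 0.5% + €3.31/liter.
2865.53 has an FTA preferential rate, but origin Meray is not Hesar; base rate stands.
Duty = €170,317.07 × 0.5% + 1,357 × €3.31 = €5,343.26.
Total = €5,594.95 + €593.67 + €5,343.26 = €11,531.88.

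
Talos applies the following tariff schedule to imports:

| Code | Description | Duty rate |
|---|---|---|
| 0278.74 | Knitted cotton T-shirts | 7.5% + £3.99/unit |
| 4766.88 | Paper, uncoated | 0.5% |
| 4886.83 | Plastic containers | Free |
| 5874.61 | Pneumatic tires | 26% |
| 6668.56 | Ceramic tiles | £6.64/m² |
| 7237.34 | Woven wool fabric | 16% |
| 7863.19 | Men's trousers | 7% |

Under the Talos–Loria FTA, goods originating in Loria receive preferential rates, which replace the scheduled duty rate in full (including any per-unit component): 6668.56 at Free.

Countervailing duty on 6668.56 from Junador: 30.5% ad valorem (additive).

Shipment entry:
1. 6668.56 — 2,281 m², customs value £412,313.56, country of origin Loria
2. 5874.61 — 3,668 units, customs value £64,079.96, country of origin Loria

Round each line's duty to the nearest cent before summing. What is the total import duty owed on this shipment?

Line 1 (6668.56, Loria, 2,281 m², £412,313.56):
Base rate for 6668.56 is £6.64/m².
Origin Loria qualifies under the Talos–Loria agreement and 6668.56 is covered: preferential rate Free applies instead.
The additional-duty order on 6668.56 targets Junador, not Loria; it does not apply.
Duty = £412,313.56 × 0% = £0.00.
Line 2 (5874.61, Loria, 3,668 units, £64,079.96):
Base rate for 5874.61 is 26%.
Origin Loria is the FTA partner but 5874.61 is not on the preference list; base rate stands.
Duty = £64,079.96 × 26% = £16,660.79.
Total = £0.00 + £16,660.79 = £16,660.79.

£16,660.79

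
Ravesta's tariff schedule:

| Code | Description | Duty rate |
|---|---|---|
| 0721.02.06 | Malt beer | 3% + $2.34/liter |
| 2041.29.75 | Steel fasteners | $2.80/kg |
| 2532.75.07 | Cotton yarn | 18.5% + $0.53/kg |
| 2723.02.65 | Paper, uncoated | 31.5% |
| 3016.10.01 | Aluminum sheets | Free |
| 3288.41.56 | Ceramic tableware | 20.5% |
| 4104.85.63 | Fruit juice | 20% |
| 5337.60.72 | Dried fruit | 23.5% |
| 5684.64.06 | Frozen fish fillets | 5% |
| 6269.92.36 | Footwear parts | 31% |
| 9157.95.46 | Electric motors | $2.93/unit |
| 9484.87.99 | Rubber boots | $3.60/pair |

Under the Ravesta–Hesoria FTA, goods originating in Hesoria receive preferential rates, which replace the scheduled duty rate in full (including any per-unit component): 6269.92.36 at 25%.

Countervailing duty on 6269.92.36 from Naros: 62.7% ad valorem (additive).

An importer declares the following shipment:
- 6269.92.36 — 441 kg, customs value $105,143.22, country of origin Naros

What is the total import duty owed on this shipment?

$98,519.20

Line 1 (6269.92.36, Naros, 441 kg, $105,143.22):
Base rate for 6269.92.36 is 31%.
6269.92.36 has an FTA preferential rate, but origin Naros is not Hesoria; base rate stands.
Additional duty on 6269.92.36 from Naros: +62.7%. Applied ad valorem rate: 31% + 62.7% = 93.7%.
Duty = $105,143.22 × 93.7% = $98,519.20.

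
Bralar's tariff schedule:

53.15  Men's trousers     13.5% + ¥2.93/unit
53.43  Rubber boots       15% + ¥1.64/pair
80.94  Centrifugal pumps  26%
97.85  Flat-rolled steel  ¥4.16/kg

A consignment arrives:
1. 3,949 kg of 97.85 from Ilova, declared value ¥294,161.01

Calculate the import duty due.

¥16,427.84

Line 1 (97.85, Ilova, 3,949 kg, ¥294,161.01):
Base rate for 97.85 is ¥4.16/kg.
Duty = 3,949 × ¥4.16 = ¥16,427.84.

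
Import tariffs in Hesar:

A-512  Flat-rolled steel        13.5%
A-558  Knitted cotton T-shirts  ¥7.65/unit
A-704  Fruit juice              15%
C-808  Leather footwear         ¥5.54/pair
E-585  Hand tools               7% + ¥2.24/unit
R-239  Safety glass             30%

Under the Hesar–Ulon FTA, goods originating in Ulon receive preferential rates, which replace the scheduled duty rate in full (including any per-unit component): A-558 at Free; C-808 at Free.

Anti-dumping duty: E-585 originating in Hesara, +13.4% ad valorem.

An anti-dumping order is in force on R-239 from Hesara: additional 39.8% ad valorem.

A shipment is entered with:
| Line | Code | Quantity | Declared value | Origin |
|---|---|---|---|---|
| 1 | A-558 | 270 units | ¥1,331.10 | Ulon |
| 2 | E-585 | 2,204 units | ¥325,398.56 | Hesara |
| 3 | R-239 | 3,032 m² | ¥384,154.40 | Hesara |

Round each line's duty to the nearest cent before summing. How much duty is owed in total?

Line 1 (A-558, Ulon, 270 units, ¥1,331.10):
Base rate for A-558 is ¥7.65/unit.
Origin Ulon qualifies under the Hesar–Ulon agreement and A-558 is covered: preferential rate Free applies instead.
Duty = ¥1,331.10 × 0% = ¥0.00.
Line 2 (E-585, Hesara, 2,204 units, ¥325,398.56):
Base rate for E-585 is 7% + ¥2.24/unit.
Additional duty on E-585 from Hesara: +13.4%. Applied ad valorem rate: 7% + 13.4% = 20.4%.
Duty = ¥325,398.56 × 20.4% + 2,204 × ¥2.24 = ¥71,318.27.
Line 3 (R-239, Hesara, 3,032 m², ¥384,154.40):
Base rate for R-239 is 30%.
Additional duty on R-239 from Hesara: +39.8%. Applied ad valorem rate: 30% + 39.8% = 69.8%.
Duty = ¥384,154.40 × 69.8% = ¥268,139.77.
Total = ¥0.00 + ¥71,318.27 + ¥268,139.77 = ¥339,458.04.

¥339,458.04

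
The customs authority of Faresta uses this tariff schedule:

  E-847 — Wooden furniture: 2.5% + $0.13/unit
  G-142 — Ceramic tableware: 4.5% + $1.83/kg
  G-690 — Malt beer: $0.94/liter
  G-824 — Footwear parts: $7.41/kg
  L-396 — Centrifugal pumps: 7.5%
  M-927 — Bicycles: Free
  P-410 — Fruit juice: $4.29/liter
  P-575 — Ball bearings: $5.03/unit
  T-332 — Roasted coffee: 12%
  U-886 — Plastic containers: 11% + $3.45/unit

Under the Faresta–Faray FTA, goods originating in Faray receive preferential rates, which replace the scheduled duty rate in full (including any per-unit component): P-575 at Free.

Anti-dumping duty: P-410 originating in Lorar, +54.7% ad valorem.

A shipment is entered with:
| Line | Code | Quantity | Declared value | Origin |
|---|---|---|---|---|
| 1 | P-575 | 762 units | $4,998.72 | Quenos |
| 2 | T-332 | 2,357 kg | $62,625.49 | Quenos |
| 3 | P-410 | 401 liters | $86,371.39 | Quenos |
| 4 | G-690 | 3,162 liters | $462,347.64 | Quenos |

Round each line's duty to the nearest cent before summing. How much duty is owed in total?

$16,040.49

Line 1 (P-575, Quenos, 762 units, $4,998.72):
Base rate for P-575 is $5.03/unit.
P-575 has an FTA preferential rate, but origin Quenos is not Faray; base rate stands.
Duty = 762 × $5.03 = $3,832.86.
Line 2 (T-332, Quenos, 2,357 kg, $62,625.49):
Base rate for T-332 is 12%.
Duty = $62,625.49 × 12% = $7,515.06.
Line 3 (P-410, Quenos, 401 liters, $86,371.39):
Base rate for P-410 is $4.29/liter.
The additional-duty order on P-410 targets Lorar, not Quenos; it does not apply.
Duty = 401 × $4.29 = $1,720.29.
Line 4 (G-690, Quenos, 3,162 liters, $462,347.64):
Base rate for G-690 is $0.94/liter.
Duty = 3,162 × $0.94 = $2,972.28.
Total = $3,832.86 + $7,515.06 + $1,720.29 + $2,972.28 = $16,040.49.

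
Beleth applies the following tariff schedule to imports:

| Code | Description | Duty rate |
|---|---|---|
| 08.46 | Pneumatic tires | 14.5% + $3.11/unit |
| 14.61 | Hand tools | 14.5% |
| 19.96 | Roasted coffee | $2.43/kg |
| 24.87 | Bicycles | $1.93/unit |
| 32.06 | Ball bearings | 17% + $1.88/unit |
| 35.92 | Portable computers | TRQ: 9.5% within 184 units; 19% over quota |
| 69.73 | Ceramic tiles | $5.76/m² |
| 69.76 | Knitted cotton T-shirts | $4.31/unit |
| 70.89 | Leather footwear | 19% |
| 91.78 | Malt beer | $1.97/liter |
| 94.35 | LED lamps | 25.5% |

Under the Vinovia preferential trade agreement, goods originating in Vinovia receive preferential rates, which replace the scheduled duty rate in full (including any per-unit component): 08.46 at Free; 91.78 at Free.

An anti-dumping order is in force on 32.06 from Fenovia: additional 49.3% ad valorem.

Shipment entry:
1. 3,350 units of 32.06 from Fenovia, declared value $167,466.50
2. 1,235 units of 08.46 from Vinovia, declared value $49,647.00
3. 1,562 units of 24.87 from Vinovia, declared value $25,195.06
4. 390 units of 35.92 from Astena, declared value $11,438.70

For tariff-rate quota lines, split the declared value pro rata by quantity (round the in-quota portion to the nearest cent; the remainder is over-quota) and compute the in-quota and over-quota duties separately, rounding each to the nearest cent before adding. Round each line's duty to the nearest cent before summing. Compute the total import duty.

$122,003.62

Line 1 (32.06, Fenovia, 3,350 units, $167,466.50):
Base rate for 32.06 is 17% + $1.88/unit.
Additional duty on 32.06 from Fenovia: +49.3%. Applied ad valorem rate: 17% + 49.3% = 66.3%.
Duty = $167,466.50 × 66.3% + 3,350 × $1.88 = $117,328.29.
Line 2 (08.46, Vinovia, 1,235 units, $49,647.00):
Base rate for 08.46 is 14.5% + $3.11/unit.
Origin Vinovia qualifies under the Beleth–Vinovia agreement and 08.46 is covered: preferential rate Free applies instead.
Duty = $49,647.00 × 0% = $0.00.
Line 3 (24.87, Vinovia, 1,562 units, $25,195.06):
Base rate for 24.87 is $1.93/unit.
Origin Vinovia is the FTA partner but 24.87 is not on the preference list; base rate stands.
Duty = 1,562 × $1.93 = $3,014.66.
Line 4 (35.92, Astena, 390 units, $11,438.70):
Code 35.92 is under a tariff-rate quota (threshold 184 units). In-quota: 184 units at 9.5%; over-quota: 206 units at 19%.
Pro-rata value split: in-quota = $11,438.70 × 184/390 = $5,396.72; over-quota = $11,438.70 − $5,396.72 = $6,041.98.
In-quota duty = $5,396.72 × 9.5% = $512.69. Over-quota duty = $6,041.98 × 19% = $1,147.98.
Line duty = $512.69 + $1,147.98 = $1,660.67.
Total = $117,328.29 + $0.00 + $3,014.66 + $1,660.67 = $122,003.62.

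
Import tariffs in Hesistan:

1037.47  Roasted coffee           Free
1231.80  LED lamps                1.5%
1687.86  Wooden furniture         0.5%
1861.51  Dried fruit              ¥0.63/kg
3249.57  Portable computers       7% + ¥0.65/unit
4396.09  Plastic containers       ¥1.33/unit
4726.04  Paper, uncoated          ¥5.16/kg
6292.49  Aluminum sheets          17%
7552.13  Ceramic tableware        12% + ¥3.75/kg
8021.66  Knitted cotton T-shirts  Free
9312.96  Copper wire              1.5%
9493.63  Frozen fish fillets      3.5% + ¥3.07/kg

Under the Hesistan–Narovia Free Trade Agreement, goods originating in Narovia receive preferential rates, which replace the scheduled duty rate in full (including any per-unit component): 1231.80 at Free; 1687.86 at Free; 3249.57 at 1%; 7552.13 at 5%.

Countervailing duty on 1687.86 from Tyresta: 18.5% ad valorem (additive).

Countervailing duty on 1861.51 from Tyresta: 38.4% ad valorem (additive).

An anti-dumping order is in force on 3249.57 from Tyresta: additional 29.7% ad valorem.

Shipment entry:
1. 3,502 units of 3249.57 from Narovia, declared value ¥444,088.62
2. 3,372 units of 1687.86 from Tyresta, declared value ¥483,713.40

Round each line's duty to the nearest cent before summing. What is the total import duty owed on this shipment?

Line 1 (3249.57, Narovia, 3,502 units, ¥444,088.62):
Base rate for 3249.57 is 7% + ¥0.65/unit.
Origin Narovia qualifies under the Hesistan–Narovia agreement and 3249.57 is covered: preferential rate 1% applies instead.
The additional-duty order on 3249.57 targets Tyresta, not Narovia; it does not apply.
Duty = ¥444,088.62 × 1% = ¥4,440.89.
Line 2 (1687.86, Tyresta, 3,372 units, ¥483,713.40):
Base rate for 1687.86 is 0.5%.
1687.86 has an FTA preferential rate, but origin Tyresta is not Narovia; base rate stands.
Additional duty on 1687.86 from Tyresta: +18.5%. Applied ad valorem rate: 0.5% + 18.5% = 19%.
Duty = ¥483,713.40 × 19% = ¥91,905.55.
Total = ¥4,440.89 + ¥91,905.55 = ¥96,346.44.

¥96,346.44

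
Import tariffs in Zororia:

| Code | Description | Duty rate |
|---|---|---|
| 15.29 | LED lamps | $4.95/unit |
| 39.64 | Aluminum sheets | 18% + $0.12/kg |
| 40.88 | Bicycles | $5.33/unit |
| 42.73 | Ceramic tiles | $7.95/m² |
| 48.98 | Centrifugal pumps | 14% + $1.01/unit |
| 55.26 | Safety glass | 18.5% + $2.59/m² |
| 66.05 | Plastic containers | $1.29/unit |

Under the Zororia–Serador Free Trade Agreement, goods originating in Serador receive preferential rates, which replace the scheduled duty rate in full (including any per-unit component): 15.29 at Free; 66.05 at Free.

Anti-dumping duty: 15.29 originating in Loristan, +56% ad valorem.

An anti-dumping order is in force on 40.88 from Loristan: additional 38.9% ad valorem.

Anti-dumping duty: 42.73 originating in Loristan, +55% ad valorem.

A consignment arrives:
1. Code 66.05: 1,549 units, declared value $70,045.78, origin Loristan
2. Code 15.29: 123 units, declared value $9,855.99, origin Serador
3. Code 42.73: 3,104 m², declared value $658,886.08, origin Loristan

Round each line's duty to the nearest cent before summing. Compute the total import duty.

Line 1 (66.05, Loristan, 1,549 units, $70,045.78):
Base rate for 66.05 is $1.29/unit.
66.05 has an FTA preferential rate, but origin Loristan is not Serador; base rate stands.
Duty = 1,549 × $1.29 = $1,998.21.
Line 2 (15.29, Serador, 123 units, $9,855.99):
Base rate for 15.29 is $4.95/unit.
Origin Serador qualifies under the Zororia–Serador agreement and 15.29 is covered: preferential rate Free applies instead.
The additional-duty order on 15.29 targets Loristan, not Serador; it does not apply.
Duty = $9,855.99 × 0% = $0.00.
Line 3 (42.73, Loristan, 3,104 m², $658,886.08):
Base rate for 42.73 is $7.95/m².
Additional duty on 42.73 from Loristan: +55% ad valorem. Applied ad valorem rate = 55%.
Duty = $658,886.08 × 55% + 3,104 × $7.95 = $387,064.14.
Total = $1,998.21 + $0.00 + $387,064.14 = $389,062.35.

$389,062.35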